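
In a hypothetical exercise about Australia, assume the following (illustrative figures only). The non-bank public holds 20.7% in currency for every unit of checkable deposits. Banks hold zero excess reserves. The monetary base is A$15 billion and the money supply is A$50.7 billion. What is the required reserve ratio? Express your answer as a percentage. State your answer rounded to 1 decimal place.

Using m = M/MB = 50.7/15 = 3.380000. Since m = (1 + c)/(c + rr + e), the denominator satisfies c + rr + e = (1 + c)/m = (1 + 0.207) / 3.380000 ≈ 0.357101.
With c = 0.207 and e = 0, the required reserve ratio is 0.357101 − 0.207 − 0 = 0.150101.

15.0%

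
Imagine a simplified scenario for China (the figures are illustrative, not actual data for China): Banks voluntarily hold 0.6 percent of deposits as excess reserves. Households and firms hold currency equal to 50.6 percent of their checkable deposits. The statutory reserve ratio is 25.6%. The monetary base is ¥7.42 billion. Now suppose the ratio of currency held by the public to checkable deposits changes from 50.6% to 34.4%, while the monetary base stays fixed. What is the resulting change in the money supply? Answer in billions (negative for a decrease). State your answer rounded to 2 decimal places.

Initially m₁ = (1 + 0.506) / (0.256 + 0.006 + 0.506) ≈ 1.9609, so M₁ = 1.9609 × 7.42 ≈ 14.5499 billion.
After the change m₂ = (1 + 0.344) / (0.256 + 0.006 + 0.344) ≈ 2.2178, so M₂ = 2.2178 × 7.42 ≈ 16.4561 billion.
ΔM = M₂ − M₁ = 16.4561 − 14.5499 = 1.9062 billion.

¥1.91 billion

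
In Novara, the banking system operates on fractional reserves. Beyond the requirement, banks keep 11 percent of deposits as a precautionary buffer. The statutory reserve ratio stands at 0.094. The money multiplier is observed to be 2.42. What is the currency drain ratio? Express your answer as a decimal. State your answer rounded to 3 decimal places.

Using m = 2.42. From m = (1 + c)/(c + rr + e), rearranging gives 1 + c = m·(c + rr + e), so c·(1 − m) = m·(rr + e) − 1.
Hence c = [m·(rr + e) − 1]/(1 − m) = [2.42 × (0.094 + 0.11) − 1] / (1 − 2.42) ≈ 0.356563.

0.357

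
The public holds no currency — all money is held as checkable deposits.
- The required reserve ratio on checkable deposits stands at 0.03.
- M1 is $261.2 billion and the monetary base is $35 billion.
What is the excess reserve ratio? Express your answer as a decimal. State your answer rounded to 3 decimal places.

Using m = M/MB = 261.2/35 ≈ 7.462857. Since m = (1 + c)/(c + rr + e), the denominator satisfies c + rr + e = (1 + c)/m = (1 + 0) / 7.462857 ≈ 0.133997.
With c = 0 and rr = 0.03, the excess reserve ratio is 0.133997 − 0 − 0.03 = 0.103997.

0.104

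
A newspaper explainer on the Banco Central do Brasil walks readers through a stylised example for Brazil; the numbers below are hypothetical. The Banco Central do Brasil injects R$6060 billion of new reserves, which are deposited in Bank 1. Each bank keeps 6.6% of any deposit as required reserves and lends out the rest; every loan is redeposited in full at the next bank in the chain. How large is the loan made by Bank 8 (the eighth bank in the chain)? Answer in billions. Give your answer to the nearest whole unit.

Each bank lends a fraction (1 − rr) = 0.9340 of the deposit it receives, so Bank 8 receives 6060·0.9340^7 and lends 6060·0.9340^8 ≈ 3509.5193 billion.

R$3510 billion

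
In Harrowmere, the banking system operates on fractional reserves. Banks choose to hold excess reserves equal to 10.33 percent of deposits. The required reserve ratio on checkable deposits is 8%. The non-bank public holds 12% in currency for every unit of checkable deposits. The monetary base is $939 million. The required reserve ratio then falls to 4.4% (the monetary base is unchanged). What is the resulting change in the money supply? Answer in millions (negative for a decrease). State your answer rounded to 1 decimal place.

Initially m₁ = (1 + 0.12) / (0.08 + 0.1033 + 0.12) ≈ 3.69271, so M₁ = 3.69271 × 939 ≈ 3467.4547 million.
After the change m₂ = (1 + 0.12) / (0.044 + 0.1033 + 0.12) ≈ 4.19005, so M₂ = 4.19005 × 939 ≈ 3934.457 million.
ΔM = M₂ − M₁ = 3934.457 − 3467.4547 = 467.0023 million.

$467.0 million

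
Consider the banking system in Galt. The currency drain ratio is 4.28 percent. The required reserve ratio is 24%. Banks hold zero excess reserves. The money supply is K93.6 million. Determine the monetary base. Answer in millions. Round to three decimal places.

The money multiplier is m = (1 + c) / (rr + c) = (1 + 0.0428) / (0.24 + 0.0428) ≈ 3.687412.
MB = M / m = 93.6 / 3.687412 ≈ 25.3837 million.

K25.384 million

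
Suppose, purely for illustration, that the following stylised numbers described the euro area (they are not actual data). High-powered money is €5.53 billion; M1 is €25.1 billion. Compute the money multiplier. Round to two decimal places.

4.54

The money multiplier is m = M / MB = 25.1 / 5.53 ≈ 4.53888.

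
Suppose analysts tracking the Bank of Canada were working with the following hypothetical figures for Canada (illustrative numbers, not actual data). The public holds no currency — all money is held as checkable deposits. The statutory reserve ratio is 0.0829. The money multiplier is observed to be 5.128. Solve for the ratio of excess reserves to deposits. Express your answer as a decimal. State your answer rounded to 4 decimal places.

0.1121

Using m = 5.128. Since m = (1 + c)/(c + rr + e), the denominator satisfies c + rr + e = (1 + c)/m = (1 + 0) / 5.128 ≈ 0.195008.
With c = 0 and rr = 0.0829, the ratio of excess reserves to deposits is 0.195008 − 0 − 0.0829 = 0.112108.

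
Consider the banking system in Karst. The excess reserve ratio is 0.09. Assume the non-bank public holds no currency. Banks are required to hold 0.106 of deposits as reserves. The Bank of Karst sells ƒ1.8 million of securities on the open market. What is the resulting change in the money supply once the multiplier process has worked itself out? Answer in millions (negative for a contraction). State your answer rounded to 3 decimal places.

-9.184 million

The money multiplier is m = 1 / (rr + e) = 1 / (0.106 + 0.09) ≈ 5.10204.
The sale removes 1.8 million of base, so ΔM = m × ΔMB = 5.10204 × (−1.8) ≈ -9.1837 million.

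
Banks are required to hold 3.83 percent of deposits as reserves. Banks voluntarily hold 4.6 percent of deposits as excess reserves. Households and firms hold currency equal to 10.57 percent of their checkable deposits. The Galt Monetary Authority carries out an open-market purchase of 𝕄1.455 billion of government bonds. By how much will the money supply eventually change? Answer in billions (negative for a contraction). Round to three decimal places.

The money multiplier is m = (1 + c) / (rr + e + c) = (1 + 0.1057) / (0.0383 + 0.046 + 0.1057) ≈ 5.81947.
The purchase adds 1.455 billion of base, so ΔM = m × ΔMB = 5.81947 × (+1.455) ≈ 8.4673 billion.

𝕄8.467 billion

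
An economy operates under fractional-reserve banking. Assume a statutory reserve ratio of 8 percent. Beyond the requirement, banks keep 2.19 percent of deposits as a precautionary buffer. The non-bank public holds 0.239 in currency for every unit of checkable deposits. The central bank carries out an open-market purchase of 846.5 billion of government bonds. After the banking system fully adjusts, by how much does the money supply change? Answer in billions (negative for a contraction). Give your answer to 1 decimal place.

3076.6 billion

The money multiplier is m = (1 + c) / (rr + e + c) = (1 + 0.239) / (0.08 + 0.0219 + 0.239) ≈ 3.63450.
The purchase adds 846.5 billion of base, so ΔM = m × ΔMB = 3.63450 × (+846.5) ≈ 3076.6042 billion.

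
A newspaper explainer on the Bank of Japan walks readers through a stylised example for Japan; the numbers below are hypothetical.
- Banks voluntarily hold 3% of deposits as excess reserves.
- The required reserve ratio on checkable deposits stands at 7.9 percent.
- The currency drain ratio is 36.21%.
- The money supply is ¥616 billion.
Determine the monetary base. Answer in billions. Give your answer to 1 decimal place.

The money multiplier is m = (1 + c) / (rr + e + c) = (1 + 0.3621) / (0.079 + 0.03 + 0.3621) ≈ 2.89132.
MB = M / m = 616 / 2.89132 ≈ 213.0515 billion.

¥213.1 billion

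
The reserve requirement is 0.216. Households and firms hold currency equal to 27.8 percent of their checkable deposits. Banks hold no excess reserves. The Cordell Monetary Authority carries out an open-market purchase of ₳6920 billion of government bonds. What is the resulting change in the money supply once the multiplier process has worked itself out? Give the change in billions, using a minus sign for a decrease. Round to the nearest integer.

₳17902 billion

The money multiplier is m = (1 + c) / (rr + c) = (1 + 0.278) / (0.216 + 0.278) ≈ 2.58704.
The purchase adds 6920 billion of base, so ΔM = m × ΔMB = 2.58704 × (+6920) = 17902.3168 billion.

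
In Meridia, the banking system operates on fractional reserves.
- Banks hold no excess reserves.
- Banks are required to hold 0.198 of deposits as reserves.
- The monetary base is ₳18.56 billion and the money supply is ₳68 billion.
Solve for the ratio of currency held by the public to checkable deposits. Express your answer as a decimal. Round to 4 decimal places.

Using m = M/MB = 68/18.56 ≈ 3.663793. From m = (1 + c)/(c + rr + e), rearranging gives 1 + c = m·(c + rr + e), so c·(1 − m) = m·(rr + e) − 1.
Hence c = [m·(rr + e) − 1]/(1 − m) = [3.663793 × (0.198 + 0) − 1] / (1 − 3.663793) ≈ 0.103074.

0.1031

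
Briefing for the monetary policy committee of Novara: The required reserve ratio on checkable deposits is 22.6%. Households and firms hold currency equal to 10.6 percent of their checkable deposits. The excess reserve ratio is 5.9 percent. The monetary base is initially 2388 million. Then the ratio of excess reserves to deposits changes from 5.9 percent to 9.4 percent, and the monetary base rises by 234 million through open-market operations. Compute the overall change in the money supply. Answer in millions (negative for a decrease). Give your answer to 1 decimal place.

Before: m₁ = (1 + 0.106) / (0.226 + 0.059 + 0.106) ≈ 2.828645, MB₁ = 2388, so M₁ = 2.828645 × 2388 ≈ 6754.8043 million.
After: m₂ = (1 + 0.106) / (0.226 + 0.094 + 0.106) ≈ 2.596244, MB₂ = 2388 + 234 = 2622, so M₂ = 2.596244 × 2622 ≈ 6807.3518 million.
ΔM = M₂ − M₁ = 6807.3518 − 6754.8043 = 52.5475 million.

52.5 million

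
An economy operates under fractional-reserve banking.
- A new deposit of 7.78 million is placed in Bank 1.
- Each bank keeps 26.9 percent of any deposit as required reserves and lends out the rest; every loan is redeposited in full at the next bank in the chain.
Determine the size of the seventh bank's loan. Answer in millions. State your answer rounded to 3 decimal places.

Each bank lends a fraction (1 − rr) = 0.7310 of the deposit it receives, so Bank 7 receives 7.78·0.7310^6 and lends 7.78·0.7310^7 ≈ 0.8678 million.

0.868 million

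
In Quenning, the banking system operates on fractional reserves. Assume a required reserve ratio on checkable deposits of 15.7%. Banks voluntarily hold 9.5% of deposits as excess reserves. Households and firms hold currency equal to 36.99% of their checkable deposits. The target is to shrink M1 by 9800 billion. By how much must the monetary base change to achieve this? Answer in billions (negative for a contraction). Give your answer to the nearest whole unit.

The money multiplier is m = (1 + c) / (rr + e + c) = (1 + 0.3699) / (0.157 + 0.095 + 0.3699) ≈ 2.20277.
ΔMB = ΔM / m = (−9800) / 2.20277 ≈ -4448.9438 billion.

-4449 billion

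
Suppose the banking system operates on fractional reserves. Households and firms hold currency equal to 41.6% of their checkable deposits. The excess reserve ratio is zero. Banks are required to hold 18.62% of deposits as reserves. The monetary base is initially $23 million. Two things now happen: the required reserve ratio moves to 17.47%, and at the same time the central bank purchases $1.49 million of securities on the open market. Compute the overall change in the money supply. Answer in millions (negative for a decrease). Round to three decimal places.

Before: m₁ = (1 + 0.416) / (0.1862 + 0.416) ≈ 2.351378, MB₁ = 23, so M₁ = 2.351378 × 23 ≈ 54.0817 million.
After: m₂ = (1 + 0.416) / (0.1747 + 0.416) ≈ 2.397156, MB₂ = 23 + 1.49 = 24.49, so M₂ = 2.397156 × 24.49 ≈ 58.7064 million.
ΔM = M₂ − M₁ = 58.7064 − 54.0817 = 4.6247 million.

$4.625 million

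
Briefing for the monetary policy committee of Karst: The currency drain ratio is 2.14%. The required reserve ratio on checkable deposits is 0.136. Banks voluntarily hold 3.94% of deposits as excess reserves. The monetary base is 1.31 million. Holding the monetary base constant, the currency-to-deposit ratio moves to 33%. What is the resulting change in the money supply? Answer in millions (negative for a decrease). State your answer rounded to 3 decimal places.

-3.352 million

Initially m₁ = (1 + 0.0214) / (0.136 + 0.0394 + 0.0214) ≈ 5.19004, so M₁ = 5.19004 × 1.31 ≈ 6.799 million.
After the change m₂ = (1 + 0.33) / (0.136 + 0.0394 + 0.33) ≈ 2.63158, so M₂ = 2.63158 × 1.31 ≈ 3.4474 million.
ΔM = M₂ − M₁ = 3.4474 − 6.799 = -3.3516 million.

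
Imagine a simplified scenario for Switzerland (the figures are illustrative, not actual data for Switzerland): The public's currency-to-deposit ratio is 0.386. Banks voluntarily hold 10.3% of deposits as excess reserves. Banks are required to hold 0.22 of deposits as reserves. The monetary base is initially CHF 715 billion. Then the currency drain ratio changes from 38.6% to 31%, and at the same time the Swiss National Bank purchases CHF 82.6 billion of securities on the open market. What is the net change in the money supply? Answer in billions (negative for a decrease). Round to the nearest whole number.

CHF 253 billion

Before: m₁ = (1 + 0.386) / (0.22 + 0.103 + 0.386) ≈ 1.9549, MB₁ = 715, so M₁ = 1.9549 × 715 = 1397.7535 billion.
After: m₂ = (1 + 0.31) / (0.22 + 0.103 + 0.31) ≈ 2.0695, MB₂ = 715 + 82.6 = 797.6, so M₂ = 2.0695 × 797.6 = 1650.6332 billion.
ΔM = M₂ − M₁ = 1650.6332 − 1397.7535 = 252.8797 billion.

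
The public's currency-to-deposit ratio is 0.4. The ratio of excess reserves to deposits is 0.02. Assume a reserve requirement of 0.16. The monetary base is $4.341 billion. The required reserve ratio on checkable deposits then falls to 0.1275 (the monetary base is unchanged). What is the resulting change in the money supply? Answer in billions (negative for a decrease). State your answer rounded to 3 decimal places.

$0.622 billion

Initially m₁ = (1 + 0.4) / (0.16 + 0.02 + 0.4) ≈ 2.41379, so M₁ = 2.41379 × 4.341 ≈ 10.4783 billion.
After the change m₂ = (1 + 0.4) / (0.1275 + 0.02 + 0.4) ≈ 2.55708, so M₂ = 2.55708 × 4.341 ≈ 11.1003 billion.
ΔM = M₂ − M₁ = 11.1003 − 10.4783 = 0.622 billion.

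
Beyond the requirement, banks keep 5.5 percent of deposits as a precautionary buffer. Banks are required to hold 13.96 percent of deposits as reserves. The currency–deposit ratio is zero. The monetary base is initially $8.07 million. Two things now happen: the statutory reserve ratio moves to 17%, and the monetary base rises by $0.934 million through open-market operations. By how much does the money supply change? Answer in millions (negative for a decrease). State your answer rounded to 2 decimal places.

Before: m₁ = 1 / (0.1396 + 0.055) ≈ 5.1387, MB₁ = 8.07, so M₁ = 5.1387 × 8.07 ≈ 41.4693 million.
After: m₂ = 1 / (0.17 + 0.055) ≈ 4.4444, MB₂ = 8.07 + 0.934 = 9.004, so M₂ = 4.4444 × 9.004 ≈ 40.0174 million.
ΔM = M₂ − M₁ = 40.0174 − 41.4693 = -1.4519 million.

-1.45 million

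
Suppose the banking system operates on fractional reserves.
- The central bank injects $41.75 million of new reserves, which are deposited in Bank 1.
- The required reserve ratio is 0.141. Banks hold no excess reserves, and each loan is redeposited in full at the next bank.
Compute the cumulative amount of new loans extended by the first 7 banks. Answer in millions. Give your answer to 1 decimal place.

$166.6 million

Bank i lends (1 − rr)^i of the original deposit: Bank 1 lends 41.75·0.8590 ≈ 35.8633, Bank 2 lends 41.75·0.8590² ≈ 30.8065, and so on.
Summing a geometric series: total = 41.75·[0.8590·(1 − 0.8590^7) / (1 − 0.8590)] ≈ 166.5719 million.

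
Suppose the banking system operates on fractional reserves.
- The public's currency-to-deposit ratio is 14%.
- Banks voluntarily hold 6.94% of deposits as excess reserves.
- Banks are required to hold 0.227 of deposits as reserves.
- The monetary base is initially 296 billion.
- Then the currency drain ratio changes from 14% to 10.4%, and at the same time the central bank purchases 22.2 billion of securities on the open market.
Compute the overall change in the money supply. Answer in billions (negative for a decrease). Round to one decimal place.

104.1 billion

Before: m₁ = (1 + 0.14) / (0.227 + 0.0694 + 0.14) ≈ 2.61228, MB₁ = 296, so M₁ = 2.61228 × 296 ≈ 773.2349 billion.
After: m₂ = (1 + 0.104) / (0.227 + 0.0694 + 0.104) ≈ 2.75724, MB₂ = 296 + 22.2 = 318.2, so M₂ = 2.75724 × 318.2 ≈ 877.3538 billion.
ΔM = M₂ − M₁ = 877.3538 − 773.2349 = 104.1189 billion.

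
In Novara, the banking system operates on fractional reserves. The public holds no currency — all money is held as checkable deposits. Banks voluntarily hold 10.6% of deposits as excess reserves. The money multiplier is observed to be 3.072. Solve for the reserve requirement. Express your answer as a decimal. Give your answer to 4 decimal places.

Using m = 3.072. Since m = (1 + c)/(c + rr + e), the denominator satisfies c + rr + e = (1 + c)/m = (1 + 0) / 3.072 ≈ 0.325521.
With c = 0 and e = 0.106, the reserve requirement is 0.325521 − 0 − 0.106 = 0.219521.

0.2195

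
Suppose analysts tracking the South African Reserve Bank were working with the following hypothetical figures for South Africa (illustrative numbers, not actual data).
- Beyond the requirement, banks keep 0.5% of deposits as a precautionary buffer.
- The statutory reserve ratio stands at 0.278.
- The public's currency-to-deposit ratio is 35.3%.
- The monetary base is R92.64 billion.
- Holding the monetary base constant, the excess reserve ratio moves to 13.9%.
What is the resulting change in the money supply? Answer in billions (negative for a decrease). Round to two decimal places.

-34.30 billion

Initially m₁ = (1 + 0.353) / (0.278 + 0.005 + 0.353) ≈ 2.12736, so M₁ = 2.12736 × 92.64 ≈ 197.0786 billion.
After the change m₂ = (1 + 0.353) / (0.278 + 0.139 + 0.353) ≈ 1.75714, so M₂ = 1.75714 × 92.64 ≈ 162.7814 billion.
ΔM = M₂ − M₁ = 162.7814 − 197.0786 = -34.2972 billion.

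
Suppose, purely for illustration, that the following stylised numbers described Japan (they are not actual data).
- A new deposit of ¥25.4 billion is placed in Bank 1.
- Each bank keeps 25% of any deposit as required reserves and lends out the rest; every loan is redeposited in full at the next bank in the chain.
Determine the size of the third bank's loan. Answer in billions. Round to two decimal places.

Each bank lends a fraction (1 − rr) = 0.7500 of the deposit it receives, so Bank 3 receives 25.4·0.7500^2 and lends 25.4·0.7500^3 ≈ 10.7156 billion.

¥10.72 billion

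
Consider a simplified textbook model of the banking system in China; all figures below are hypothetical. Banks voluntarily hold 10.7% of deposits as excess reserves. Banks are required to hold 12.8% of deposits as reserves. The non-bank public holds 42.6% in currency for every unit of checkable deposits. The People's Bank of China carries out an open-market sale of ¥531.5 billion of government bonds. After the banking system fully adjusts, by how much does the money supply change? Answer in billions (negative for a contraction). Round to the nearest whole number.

-1147 billion

The money multiplier is m = (1 + c) / (rr + e + c) = (1 + 0.426) / (0.128 + 0.107 + 0.426) ≈ 2.1573.
The sale removes 531.5 billion of base, so ΔM = m × ΔMB = 2.1573 × (−531.5) ≈ -1146.605 billion.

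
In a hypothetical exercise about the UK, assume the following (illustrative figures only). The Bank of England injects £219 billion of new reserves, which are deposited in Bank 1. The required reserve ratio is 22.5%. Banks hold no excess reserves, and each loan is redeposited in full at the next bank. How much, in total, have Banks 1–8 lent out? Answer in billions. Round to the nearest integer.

Bank i lends (1 − rr)^i of the original deposit: Bank 1 lends 219·0.7750 = 169.7250, Bank 2 lends 219·0.7750² ≈ 131.5369, and so on.
Summing a geometric series: total = 219·[0.7750·(1 − 0.7750^8) / (1 − 0.7750)] ≈ 656.1638 billion.

£656 billion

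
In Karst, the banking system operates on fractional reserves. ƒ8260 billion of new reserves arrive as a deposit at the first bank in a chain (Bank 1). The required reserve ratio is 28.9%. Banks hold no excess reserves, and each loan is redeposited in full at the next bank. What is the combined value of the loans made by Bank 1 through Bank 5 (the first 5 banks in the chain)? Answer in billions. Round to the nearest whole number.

ƒ16629 billion

Bank i lends (1 − rr)^i of the original deposit: Bank 1 lends 8260·0.7110 = 5872.8600, Bank 2 lends 8260·0.7110² ≈ 4175.6035, and so on.
Summing a geometric series: total = 8260·[0.7110·(1 − 0.7110^5) / (1 − 0.7110)] ≈ 16628.9908 billion.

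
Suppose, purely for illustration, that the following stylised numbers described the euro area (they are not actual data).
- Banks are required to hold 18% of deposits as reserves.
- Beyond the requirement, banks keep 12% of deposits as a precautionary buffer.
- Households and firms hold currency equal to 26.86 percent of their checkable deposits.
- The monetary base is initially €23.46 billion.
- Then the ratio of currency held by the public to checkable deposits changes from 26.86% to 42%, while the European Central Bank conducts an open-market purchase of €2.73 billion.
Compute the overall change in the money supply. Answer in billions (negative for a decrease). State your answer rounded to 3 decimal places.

Before: m₁ = (1 + 0.2686) / (0.18 + 0.12 + 0.2686) ≈ 2.231094, MB₁ = 23.46, so M₁ = 2.231094 × 23.46 ≈ 52.3415 billion.
After: m₂ = (1 + 0.42) / (0.18 + 0.12 + 0.42) ≈ 1.972222, MB₂ = 23.46 + 2.73 = 26.19, so M₂ = 1.972222 × 26.19 ≈ 51.6525 billion.
ΔM = M₂ − M₁ = 51.6525 − 52.3415 = -0.689 billion.

-0.689 billion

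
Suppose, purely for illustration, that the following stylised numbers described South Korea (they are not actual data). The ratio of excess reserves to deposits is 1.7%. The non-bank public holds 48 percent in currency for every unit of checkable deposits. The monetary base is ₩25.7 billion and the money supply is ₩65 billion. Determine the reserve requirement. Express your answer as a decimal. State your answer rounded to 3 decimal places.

0.088

Using m = M/MB = 65/25.7 ≈ 2.529183. Since m = (1 + c)/(c + rr + e), the denominator satisfies c + rr + e = (1 + c)/m = (1 + 0.48) / 2.529183 ≈ 0.585169.
With c = 0.48 and e = 0.017, the reserve requirement is 0.585169 − 0.48 − 0.017 = 0.088169.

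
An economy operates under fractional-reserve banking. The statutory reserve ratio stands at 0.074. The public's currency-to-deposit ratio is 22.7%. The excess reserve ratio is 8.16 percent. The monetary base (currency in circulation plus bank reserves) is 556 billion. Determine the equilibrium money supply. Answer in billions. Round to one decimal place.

1783.1 billion

The money multiplier is m = (1 + c) / (rr + e + c) = (1 + 0.227) / (0.074 + 0.0816 + 0.227) ≈ 3.20700.
So M = m × MB = 3.20700 × 556 = 1783.092 billion.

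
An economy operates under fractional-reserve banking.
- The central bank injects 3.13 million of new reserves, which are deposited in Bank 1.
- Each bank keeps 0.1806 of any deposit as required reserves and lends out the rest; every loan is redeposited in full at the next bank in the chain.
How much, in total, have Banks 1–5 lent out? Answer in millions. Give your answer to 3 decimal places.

Bank i lends (1 − rr)^i of the original deposit: Bank 1 lends 3.13·0.8194 ≈ 2.5647, Bank 2 lends 3.13·0.8194² ≈ 2.1015, and so on.
Summing a geometric series: total = 3.13·[0.8194·(1 − 0.8194^5) / (1 − 0.8194)] ≈ 8.9554 million.

8.955 million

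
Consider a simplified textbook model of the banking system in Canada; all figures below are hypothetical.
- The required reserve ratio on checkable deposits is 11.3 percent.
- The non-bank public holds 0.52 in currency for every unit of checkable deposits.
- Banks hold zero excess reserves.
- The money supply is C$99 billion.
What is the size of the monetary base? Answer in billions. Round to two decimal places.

The money multiplier is m = (1 + c) / (rr + c) = (1 + 0.52) / (0.113 + 0.52) ≈ 2.40126.
MB = M / m = 99 / 2.40126 ≈ 41.2284 billion.

C$41.23 billion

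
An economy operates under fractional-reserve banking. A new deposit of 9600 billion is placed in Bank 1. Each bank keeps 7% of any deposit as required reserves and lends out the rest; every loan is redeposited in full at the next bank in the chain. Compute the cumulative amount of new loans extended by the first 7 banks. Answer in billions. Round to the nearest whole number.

Bank i lends (1 − rr)^i of the original deposit: Bank 1 lends 9600·0.9300 = 8928.0000, Bank 2 lends 9600·0.9300² = 8303.0400, and so on.
Summing a geometric series: total = 9600·[0.9300·(1 − 0.9300^7) / (1 − 0.9300)] ≈ 50800.2090 billion.

50800 billion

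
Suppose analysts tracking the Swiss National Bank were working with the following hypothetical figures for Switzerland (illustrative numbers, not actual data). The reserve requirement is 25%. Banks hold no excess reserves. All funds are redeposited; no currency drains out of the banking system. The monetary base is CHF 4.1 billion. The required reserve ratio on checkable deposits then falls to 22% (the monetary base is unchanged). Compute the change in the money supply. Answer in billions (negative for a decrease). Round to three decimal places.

Initially m₁ = 1 / (0.25) = 4, so M₁ = 4 × 4.1 = 16.4 billion.
After the change m₂ = 1 / (0.22) ≈ 4.54545, so M₂ = 4.54545 × 4.1 ≈ 18.6363 billion.
ΔM = M₂ − M₁ = 18.6363 − 16.4 = 2.2363 billion.

CHF 2.236 billion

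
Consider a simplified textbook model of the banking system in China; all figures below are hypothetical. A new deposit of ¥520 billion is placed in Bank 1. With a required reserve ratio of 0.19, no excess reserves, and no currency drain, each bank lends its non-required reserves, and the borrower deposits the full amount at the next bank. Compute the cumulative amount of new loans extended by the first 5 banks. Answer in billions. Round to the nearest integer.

Bank i lends (1 − rr)^i of the original deposit: Bank 1 lends 520·0.8100 = 421.2000, Bank 2 lends 520·0.8100² = 341.1720, and so on.
Summing a geometric series: total = 520·[0.8100·(1 − 0.8100^5) / (1 − 0.8100)] ≈ 1443.8771 billion.

¥1444 billion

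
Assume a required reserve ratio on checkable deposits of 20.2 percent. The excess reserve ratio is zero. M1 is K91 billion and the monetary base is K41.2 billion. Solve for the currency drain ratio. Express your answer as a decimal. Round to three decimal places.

Using m = M/MB = 91/41.2 ≈ 2.208738. From m = (1 + c)/(c + rr + e), rearranging gives 1 + c = m·(c + rr + e), so c·(1 − m) = m·(rr + e) − 1.
Hence c = [m·(rr + e) − 1]/(1 − m) = [2.208738 × (0.202 + 0) − 1] / (1 − 2.208738) ≈ 0.458193.

0.458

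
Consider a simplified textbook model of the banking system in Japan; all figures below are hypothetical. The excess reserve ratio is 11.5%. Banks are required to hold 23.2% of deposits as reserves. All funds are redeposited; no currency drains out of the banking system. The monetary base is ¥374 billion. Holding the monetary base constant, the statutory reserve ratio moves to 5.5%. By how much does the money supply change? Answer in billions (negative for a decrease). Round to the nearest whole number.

Initially m₁ = 1 / (0.232 + 0.115) ≈ 2.8818, so M₁ = 2.8818 × 374 = 1077.7932 billion.
After the change m₂ = 1 / (0.055 + 0.115) ≈ 5.8824, so M₂ = 5.8824 × 374 = 2200.0176 billion.
ΔM = M₂ − M₁ = 2200.0176 − 1077.7932 = 1122.2244 billion.

¥1122 billion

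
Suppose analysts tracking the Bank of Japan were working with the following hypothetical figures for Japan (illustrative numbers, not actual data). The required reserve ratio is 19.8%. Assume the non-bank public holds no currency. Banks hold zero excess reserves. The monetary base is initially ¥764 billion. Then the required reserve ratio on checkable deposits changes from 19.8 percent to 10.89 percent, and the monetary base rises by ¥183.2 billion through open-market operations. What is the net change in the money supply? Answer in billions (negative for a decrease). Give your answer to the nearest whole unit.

¥4839 billion

Before: m₁ = 1 / (0.198) ≈ 5.0505, MB₁ = 764, so M₁ = 5.0505 × 764 = 3858.582 billion.
After: m₂ = 1 / (0.1089) ≈ 9.1827, MB₂ = 764 + 183.2 = 947.2, so M₂ = 9.1827 × 947.2 ≈ 8697.8534 billion.
ΔM = M₂ − M₁ = 8697.8534 − 3858.582 = 4839.2714 billion.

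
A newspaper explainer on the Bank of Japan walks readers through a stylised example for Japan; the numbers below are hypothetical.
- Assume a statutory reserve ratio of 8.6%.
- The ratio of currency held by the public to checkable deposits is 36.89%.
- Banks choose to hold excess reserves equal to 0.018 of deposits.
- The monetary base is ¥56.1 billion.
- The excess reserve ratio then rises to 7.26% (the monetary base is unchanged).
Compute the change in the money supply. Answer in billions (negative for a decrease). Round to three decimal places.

Initially m₁ = (1 + 0.3689) / (0.086 + 0.018 + 0.3689) ≈ 2.894692, so M₁ = 2.894692 × 56.1 ≈ 162.3922 billion.
After the change m₂ = (1 + 0.3689) / (0.086 + 0.0726 + 0.3689) ≈ 2.595071, so M₂ = 2.595071 × 56.1 ≈ 145.5835 billion.
ΔM = M₂ − M₁ = 145.5835 − 162.3922 = -16.8087 billion.

-16.809 billion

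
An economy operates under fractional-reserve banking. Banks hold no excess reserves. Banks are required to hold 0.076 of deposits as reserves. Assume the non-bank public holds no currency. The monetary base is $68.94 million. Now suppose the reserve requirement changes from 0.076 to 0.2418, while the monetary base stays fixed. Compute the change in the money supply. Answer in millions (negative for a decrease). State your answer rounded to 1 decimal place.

Initially m₁ = 1 / (0.076) ≈ 13.1579, so M₁ = 13.1579 × 68.94 ≈ 907.1056 million.
After the change m₂ = 1 / (0.2418) ≈ 4.1356, so M₂ = 4.1356 × 68.94 ≈ 285.1083 million.
ΔM = M₂ − M₁ = 285.1083 − 907.1056 = -621.9973 million.

-622.0 million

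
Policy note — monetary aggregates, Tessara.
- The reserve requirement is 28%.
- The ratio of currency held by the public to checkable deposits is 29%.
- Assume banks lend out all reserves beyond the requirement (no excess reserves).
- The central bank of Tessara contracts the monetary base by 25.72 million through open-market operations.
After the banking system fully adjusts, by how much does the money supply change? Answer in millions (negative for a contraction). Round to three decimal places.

The money multiplier is m = (1 + c) / (rr + c) = (1 + 0.29) / (0.28 + 0.29) ≈ 2.263158.
The sale removes 25.72 million of base, so ΔM = m × ΔMB = 2.263158 × (−25.72) ≈ -58.2084 million.

-58.208 million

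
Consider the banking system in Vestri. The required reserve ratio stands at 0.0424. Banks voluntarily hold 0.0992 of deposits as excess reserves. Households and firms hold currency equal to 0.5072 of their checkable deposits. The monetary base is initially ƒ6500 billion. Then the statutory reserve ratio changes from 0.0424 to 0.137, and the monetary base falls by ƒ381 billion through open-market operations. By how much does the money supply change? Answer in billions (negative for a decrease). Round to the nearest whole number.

-2694 billion

Before: m₁ = (1 + 0.5072) / (0.0424 + 0.0992 + 0.5072) ≈ 2.32306, MB₁ = 6500, so M₁ = 2.32306 × 6500 = 15099.89 billion.
After: m₂ = (1 + 0.5072) / (0.137 + 0.0992 + 0.5072) ≈ 2.02744, MB₂ = 6500 − 381 = 6119, so M₂ = 2.02744 × 6119 ≈ 12405.9054 billion.
ΔM = M₂ − M₁ = 12405.9054 − 15099.89 = -2693.9846 billion.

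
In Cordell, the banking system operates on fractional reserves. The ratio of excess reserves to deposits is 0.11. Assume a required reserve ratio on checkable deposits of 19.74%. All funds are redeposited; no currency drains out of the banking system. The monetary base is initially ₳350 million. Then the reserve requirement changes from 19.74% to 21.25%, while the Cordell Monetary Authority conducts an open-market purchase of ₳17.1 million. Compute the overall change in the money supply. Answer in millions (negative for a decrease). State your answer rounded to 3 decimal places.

Before: m₁ = 1 / (0.1974 + 0.11) ≈ 3.2530904, MB₁ = 350, so M₁ = 3.2530904 × 350 ≈ 1138.5816 million.
After: m₂ = 1 / (0.2125 + 0.11) ≈ 3.1007752, MB₂ = 350 + 17.1 = 367.1, so M₂ = 3.1007752 × 367.1 ≈ 1138.2946 million.
ΔM = M₂ − M₁ = 1138.2946 − 1138.5816 = -0.287 million.

-0.287 million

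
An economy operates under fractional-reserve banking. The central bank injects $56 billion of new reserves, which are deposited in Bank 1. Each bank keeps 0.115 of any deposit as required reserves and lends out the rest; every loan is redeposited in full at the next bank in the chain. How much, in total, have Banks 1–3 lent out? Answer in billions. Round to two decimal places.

Bank i lends (1 − rr)^i of the original deposit: Bank 1 lends 56·0.8850 = 49.5600, Bank 2 lends 56·0.8850² = 43.8606, and so on.
Summing a geometric series: total = 56·[0.8850·(1 − 0.8850^3) / (1 − 0.8850)] ≈ 132.2372 billion.

$132.24 billion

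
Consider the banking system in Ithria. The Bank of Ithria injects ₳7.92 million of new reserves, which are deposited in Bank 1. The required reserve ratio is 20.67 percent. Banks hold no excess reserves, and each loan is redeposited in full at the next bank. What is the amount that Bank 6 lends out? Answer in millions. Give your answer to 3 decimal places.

Each bank lends a fraction (1 − rr) = 0.7933 of the deposit it receives, so Bank 6 receives 7.92·0.7933^5 and lends 7.92·0.7933^6 ≈ 1.9740 million.

₳1.974 million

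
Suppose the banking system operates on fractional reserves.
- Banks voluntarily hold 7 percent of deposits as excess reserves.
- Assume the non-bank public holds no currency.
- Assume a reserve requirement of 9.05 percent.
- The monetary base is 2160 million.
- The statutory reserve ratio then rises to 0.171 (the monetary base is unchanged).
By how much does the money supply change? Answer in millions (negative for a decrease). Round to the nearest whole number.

-4495 million

Initially m₁ = 1 / (0.0905 + 0.07) ≈ 6.23053, so M₁ = 6.23053 × 2160 = 13457.9448 million.
After the change m₂ = 1 / (0.171 + 0.07) ≈ 4.14938, so M₂ = 4.14938 × 2160 = 8962.6608 million.
ΔM = M₂ − M₁ = 8962.6608 − 13457.9448 = -4495.284 million.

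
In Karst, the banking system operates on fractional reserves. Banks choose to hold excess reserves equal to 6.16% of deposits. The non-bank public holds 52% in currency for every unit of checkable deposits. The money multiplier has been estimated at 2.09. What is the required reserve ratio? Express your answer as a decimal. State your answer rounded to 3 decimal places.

0.146

Using m = 2.09. Since m = (1 + c)/(c + rr + e), the denominator satisfies c + rr + e = (1 + c)/m = (1 + 0.52) / 2.09 ≈ 0.727273.
With c = 0.52 and e = 0.0616, the required reserve ratio is 0.727273 − 0.52 − 0.0616 = 0.145673.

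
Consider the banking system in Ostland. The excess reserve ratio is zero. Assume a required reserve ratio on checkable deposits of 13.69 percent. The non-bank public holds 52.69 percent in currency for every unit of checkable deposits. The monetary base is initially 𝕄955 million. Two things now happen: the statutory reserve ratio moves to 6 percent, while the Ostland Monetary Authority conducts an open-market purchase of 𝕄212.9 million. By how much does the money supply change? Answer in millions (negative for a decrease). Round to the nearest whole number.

Before: m₁ = (1 + 0.5269) / (0.1369 + 0.5269) ≈ 2.30024, MB₁ = 955, so M₁ = 2.30024 × 955 = 2196.7292 million.
After: m₂ = (1 + 0.5269) / (0.06 + 0.5269) ≈ 2.60164, MB₂ = 955 + 212.9 = 1167.9, so M₂ = 2.60164 × 1167.9 ≈ 3038.4554 million.
ΔM = M₂ − M₁ = 3038.4554 − 2196.7292 = 841.7262 million.

𝕄842 million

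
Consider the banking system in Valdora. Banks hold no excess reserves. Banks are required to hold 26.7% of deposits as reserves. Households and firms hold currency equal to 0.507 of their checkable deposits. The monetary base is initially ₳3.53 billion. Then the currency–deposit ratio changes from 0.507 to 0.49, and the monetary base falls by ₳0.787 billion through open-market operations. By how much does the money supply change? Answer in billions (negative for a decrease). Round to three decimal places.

Before: m₁ = (1 + 0.507) / (0.267 + 0.507) ≈ 1.94703, MB₁ = 3.53, so M₁ = 1.94703 × 3.53 ≈ 6.873 billion.
After: m₂ = (1 + 0.49) / (0.267 + 0.49) ≈ 1.96830, MB₂ = 3.53 − 0.787 = 2.743, so M₂ = 1.96830 × 2.743 ≈ 5.399 billion.
ΔM = M₂ − M₁ = 5.399 − 6.873 = -1.474 billion.

-1.474 billion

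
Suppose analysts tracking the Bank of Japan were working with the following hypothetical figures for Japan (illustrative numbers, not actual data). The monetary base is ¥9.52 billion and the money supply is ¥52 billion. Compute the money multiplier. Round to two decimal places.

The money multiplier is m = M / MB = 52 / 9.52 ≈ 5.46218.

5.46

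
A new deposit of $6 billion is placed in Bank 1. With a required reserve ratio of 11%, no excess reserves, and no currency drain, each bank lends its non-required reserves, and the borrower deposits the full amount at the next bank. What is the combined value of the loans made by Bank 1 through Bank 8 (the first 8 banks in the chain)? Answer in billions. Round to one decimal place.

$29.4 billion

Bank i lends (1 − rr)^i of the original deposit: Bank 1 lends 6·0.8900 = 5.3400, Bank 2 lends 6·0.8900² = 4.7526, and so on.
Summing a geometric series: total = 6·[0.8900·(1 − 0.8900^8) / (1 − 0.8900)] ≈ 29.4351 billion.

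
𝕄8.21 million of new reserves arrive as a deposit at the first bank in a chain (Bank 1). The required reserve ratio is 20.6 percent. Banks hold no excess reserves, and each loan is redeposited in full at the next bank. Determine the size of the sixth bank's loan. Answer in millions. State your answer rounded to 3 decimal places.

Each bank lends a fraction (1 − rr) = 0.7940 of the deposit it receives, so Bank 6 receives 8.21·0.7940^5 and lends 8.21·0.7940^6 ≈ 2.0572 million.

𝕄2.057 million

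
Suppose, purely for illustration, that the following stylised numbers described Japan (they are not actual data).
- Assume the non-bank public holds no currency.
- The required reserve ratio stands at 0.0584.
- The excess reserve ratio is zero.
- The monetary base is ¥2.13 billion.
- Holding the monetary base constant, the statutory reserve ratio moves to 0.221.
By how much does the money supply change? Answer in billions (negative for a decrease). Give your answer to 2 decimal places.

-26.83 billion

Initially m₁ = 1 / (0.0584) ≈ 17.1233, so M₁ = 17.1233 × 2.13 ≈ 36.4726 billion.
After the change m₂ = 1 / (0.221) ≈ 4.5249, so M₂ = 4.5249 × 2.13 ≈ 9.638 billion.
ΔM = M₂ − M₁ = 9.638 − 36.4726 = -26.8346 billion.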